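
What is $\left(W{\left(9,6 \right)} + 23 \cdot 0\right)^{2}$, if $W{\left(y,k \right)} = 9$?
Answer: $81$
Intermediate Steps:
$\left(W{\left(9,6 \right)} + 23 \cdot 0\right)^{2} = \left(9 + 23 \cdot 0\right)^{2} = \left(9 + 0\right)^{2} = 9^{2} = 81$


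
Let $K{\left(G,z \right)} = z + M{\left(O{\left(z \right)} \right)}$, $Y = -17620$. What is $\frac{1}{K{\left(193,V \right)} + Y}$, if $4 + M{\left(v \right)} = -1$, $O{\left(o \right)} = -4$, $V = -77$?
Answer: $- \frac{1}{17702} \approx -5.6491 \cdot 10^{-5}$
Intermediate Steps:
$M{\left(v \right)} = -5$ ($M{\left(v \right)} = -4 - 1 = -5$)
$K{\left(G,z \right)} = -5 + z$ ($K{\left(G,z \right)} = z - 5 = -5 + z$)
$\frac{1}{K{\left(193,V \right)} + Y} = \frac{1}{\left(-5 - 77\right) - 17620} = \frac{1}{-82 - 17620} = \frac{1}{-17702} = - \frac{1}{17702}$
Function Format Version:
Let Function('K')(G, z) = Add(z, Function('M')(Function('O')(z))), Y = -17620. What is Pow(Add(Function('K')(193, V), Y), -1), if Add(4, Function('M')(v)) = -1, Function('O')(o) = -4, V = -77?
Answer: Rational(-1, 17702) ≈ -5.6491e-5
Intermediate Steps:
Function('M')(v) = -5 (Function('M')(v) = Add(-4, -1) = -5)
Function('K')(G, z) = Add(-5, z) (Function('K')(G, z) = Add(z, -5) = Add(-5, z))
Pow(Add(Function('K')(193, V), Y), -1) = Pow(Add(Add(-5, -77), -17620), -1) = Pow(Add(-82, -17620), -1) = Pow(-17702, -1) = Rational(-1, 17702)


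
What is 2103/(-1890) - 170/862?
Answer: -355681/271530 ≈ -1.3099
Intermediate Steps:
2103/(-1890) - 170/862 = 2103*(-1/1890) - 170*1/862 = -701/630 - 85/431 = -355681/271530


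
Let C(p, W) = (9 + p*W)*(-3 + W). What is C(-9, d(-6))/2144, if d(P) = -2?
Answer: -135/2144 ≈ -0.062966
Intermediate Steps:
C(p, W) = (-3 + W)*(9 + W*p) (C(p, W) = (9 + W*p)*(-3 + W) = (-3 + W)*(9 + W*p))
C(-9, d(-6))/2144 = (-27 + 9*(-2) - 9*(-2)**2 - 3*(-2)*(-9))/2144 = (-27 - 18 - 9*4 - 54)*(1/2144) = (-27 - 18 - 36 - 54)*(1/2144) = -135*1/2144 = -135/2144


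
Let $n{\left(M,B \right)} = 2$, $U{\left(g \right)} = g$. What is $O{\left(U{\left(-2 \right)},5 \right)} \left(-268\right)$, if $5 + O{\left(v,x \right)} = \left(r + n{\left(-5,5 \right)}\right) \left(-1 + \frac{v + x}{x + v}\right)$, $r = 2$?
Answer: $1340$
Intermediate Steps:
$O{\left(v,x \right)} = -5$ ($O{\left(v,x \right)} = -5 + \left(2 + 2\right) \left(-1 + \frac{v + x}{x + v}\right) = -5 + 4 \left(-1 + \frac{v + x}{v + x}\right) = -5 + 4 \left(-1 + 1\right) = -5 + 4 \cdot 0 = -5 + 0 = -5$)
$O{\left(U{\left(-2 \right)},5 \right)} \left(-268\right) = \left(-5\right) \left(-268\right) = 1340$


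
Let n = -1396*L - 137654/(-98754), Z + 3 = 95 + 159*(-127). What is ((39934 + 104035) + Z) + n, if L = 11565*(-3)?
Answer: 2397652780003/49377 ≈ 4.8558e+7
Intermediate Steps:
Z = -20101 (Z = -3 + (95 + 159*(-127)) = -3 + (95 - 20193) = -3 - 20098 = -20101)
L = -34695
n = 2391536549767/49377 (n = -1396/(1/(-34695)) - 137654/(-98754) = -1396/(-1/34695) - 137654*(-1/98754) = -1396*(-34695) + 68827/49377 = 48434220 + 68827/49377 = 2391536549767/49377 ≈ 4.8434e+7)
((39934 + 104035) + Z) + n = ((39934 + 104035) - 20101) + 2391536549767/49377 = (143969 - 20101) + 2391536549767/49377 = 123868 + 2391536549767/49377 = 2397652780003/49377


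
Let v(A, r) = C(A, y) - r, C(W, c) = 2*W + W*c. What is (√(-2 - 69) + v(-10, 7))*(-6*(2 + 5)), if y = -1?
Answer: 714 - 42*I*√71 ≈ 714.0 - 353.9*I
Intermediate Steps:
v(A, r) = A - r (v(A, r) = A*(2 - 1) - r = A*1 - r = A - r)
(√(-2 - 69) + v(-10, 7))*(-6*(2 + 5)) = (√(-2 - 69) + (-10 - 1*7))*(-6*(2 + 5)) = (√(-71) + (-10 - 7))*(-6*7) = (I*√71 - 17)*(-42) = (-17 + I*√71)*(-42) = 714 - 42*I*√71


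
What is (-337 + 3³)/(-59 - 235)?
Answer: 155/147 ≈ 1.0544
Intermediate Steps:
(-337 + 3³)/(-59 - 235) = (-337 + 27)/(-294) = -310*(-1/294) = 155/147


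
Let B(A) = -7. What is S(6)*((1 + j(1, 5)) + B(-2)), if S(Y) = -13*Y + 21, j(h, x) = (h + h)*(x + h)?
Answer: -342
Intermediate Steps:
j(h, x) = 2*h*(h + x) (j(h, x) = (2*h)*(h + x) = 2*h*(h + x))
S(Y) = 21 - 13*Y
S(6)*((1 + j(1, 5)) + B(-2)) = (21 - 13*6)*((1 + 2*1*(1 + 5)) - 7) = (21 - 78)*((1 + 2*1*6) - 7) = -57*((1 + 12) - 7) = -57*(13 - 7) = -57*6 = -342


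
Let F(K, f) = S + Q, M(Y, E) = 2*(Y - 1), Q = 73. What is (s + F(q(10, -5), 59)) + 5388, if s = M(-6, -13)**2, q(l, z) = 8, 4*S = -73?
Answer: 22555/4 ≈ 5638.8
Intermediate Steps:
S = -73/4 (S = (1/4)*(-73) = -73/4 ≈ -18.250)
M(Y, E) = -2 + 2*Y (M(Y, E) = 2*(-1 + Y) = -2 + 2*Y)
F(K, f) = 219/4 (F(K, f) = -73/4 + 73 = 219/4)
s = 196 (s = (-2 + 2*(-6))**2 = (-2 - 12)**2 = (-14)**2 = 196)
(s + F(q(10, -5), 59)) + 5388 = (196 + 219/4) + 5388 = 1003/4 + 5388 = 22555/4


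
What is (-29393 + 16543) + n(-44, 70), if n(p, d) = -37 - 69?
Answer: -12956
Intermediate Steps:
n(p, d) = -106
(-29393 + 16543) + n(-44, 70) = (-29393 + 16543) - 106 = -12850 - 106 = -12956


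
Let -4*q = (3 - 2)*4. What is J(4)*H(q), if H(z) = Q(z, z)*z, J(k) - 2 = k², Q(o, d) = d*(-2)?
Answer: -36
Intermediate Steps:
Q(o, d) = -2*d
J(k) = 2 + k²
q = -1 (q = -(3 - 2)*4/4 = -4/4 = -¼*4 = -1)
H(z) = -2*z² (H(z) = (-2*z)*z = -2*z²)
J(4)*H(q) = (2 + 4²)*(-2*(-1)²) = (2 + 16)*(-2*1) = 18*(-2) = -36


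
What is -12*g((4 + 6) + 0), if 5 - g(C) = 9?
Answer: 48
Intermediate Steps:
g(C) = -4 (g(C) = 5 - 1*9 = 5 - 9 = -4)
-12*g((4 + 6) + 0) = -12*(-4) = 48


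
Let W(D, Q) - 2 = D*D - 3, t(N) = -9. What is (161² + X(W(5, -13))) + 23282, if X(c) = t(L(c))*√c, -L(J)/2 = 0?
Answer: 49203 - 18*√6 ≈ 49159.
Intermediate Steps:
L(J) = 0 (L(J) = -2*0 = 0)
W(D, Q) = -1 + D² (W(D, Q) = 2 + (D*D - 3) = 2 + (D² - 3) = 2 + (-3 + D²) = -1 + D²)
X(c) = -9*√c
(161² + X(W(5, -13))) + 23282 = (161² - 9*√(-1 + 5²)) + 23282 = (25921 - 9*√(-1 + 25)) + 23282 = (25921 - 18*√6) + 23282 = 49203 - 18*√6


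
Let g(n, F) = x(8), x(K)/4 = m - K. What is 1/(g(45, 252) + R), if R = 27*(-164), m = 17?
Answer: -1/4392 ≈ -0.00022769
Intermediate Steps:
x(K) = 68 - 4*K (x(K) = 4*(17 - K) = 68 - 4*K)
g(n, F) = 36 (g(n, F) = 68 - 4*8 = 68 - 32 = 36)
R = -4428
1/(g(45, 252) + R) = 1/(36 - 4428) = 1/(-4392) = -1/4392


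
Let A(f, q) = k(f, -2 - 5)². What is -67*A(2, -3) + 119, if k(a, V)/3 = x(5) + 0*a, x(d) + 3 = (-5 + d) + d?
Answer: -2293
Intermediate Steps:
x(d) = -8 + 2*d (x(d) = -3 + ((-5 + d) + d) = -3 + (-5 + 2*d) = -8 + 2*d)
k(a, V) = 6 (k(a, V) = 3*((-8 + 2*5) + 0*a) = 3*((-8 + 10) + 0) = 3*(2 + 0) = 3*2 = 6)
A(f, q) = 36 (A(f, q) = 6² = 36)
-67*A(2, -3) + 119 = -67*36 + 119 = -2412 + 119 = -2293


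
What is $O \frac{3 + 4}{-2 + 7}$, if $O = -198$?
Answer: $- \frac{1386}{5} \approx -277.2$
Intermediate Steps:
$O \frac{3 + 4}{-2 + 7} = - 198 \frac{3 + 4}{-2 + 7} = - 198 \cdot \frac{7}{5} = - 198 \cdot 7 \cdot \frac{1}{5} = \left(-198\right) \frac{7}{5} = - \frac{1386}{5}$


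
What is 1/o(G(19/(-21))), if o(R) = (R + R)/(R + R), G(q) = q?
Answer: 1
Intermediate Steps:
o(R) = 1 (o(R) = (2*R)/((2*R)) = (2*R)*(1/(2*R)) = 1)
1/o(G(19/(-21))) = 1/1 = 1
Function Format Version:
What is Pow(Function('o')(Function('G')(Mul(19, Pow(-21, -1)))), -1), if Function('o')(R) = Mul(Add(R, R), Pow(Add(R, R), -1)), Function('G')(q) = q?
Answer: 1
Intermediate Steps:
Function('o')(R) = 1 (Function('o')(R) = Mul(Mul(2, R), Pow(Mul(2, R), -1)) = Mul(Mul(2, R), Mul(Rational(1, 2), Pow(R, -1))) = 1)
Pow(Function('o')(Function('G')(Mul(19, Pow(-21, -1)))), -1) = Pow(1, -1) = 1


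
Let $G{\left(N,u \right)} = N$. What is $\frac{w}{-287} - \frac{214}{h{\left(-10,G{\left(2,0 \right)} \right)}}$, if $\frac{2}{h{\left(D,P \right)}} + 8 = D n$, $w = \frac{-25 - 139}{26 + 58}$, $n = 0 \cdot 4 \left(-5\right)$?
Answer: $\frac{125833}{147} \approx 856.01$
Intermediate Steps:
$n = 0$ ($n = 0 \left(-5\right) = 0$)
$w = - \frac{41}{21}$ ($w = - \frac{164}{84} = \left(-164\right) \frac{1}{84} = - \frac{41}{21} \approx -1.9524$)
$h{\left(D,P \right)} = - \frac{1}{4}$ ($h{\left(D,P \right)} = \frac{2}{-8 + D 0} = \frac{2}{-8 + 0} = \frac{2}{-8} = 2 \left(- \frac{1}{8}\right) = - \frac{1}{4}$)
$\frac{w}{-287} - \frac{214}{h{\left(-10,G{\left(2,0 \right)} \right)}} = - \frac{41}{21 \left(-287\right)} - \frac{214}{- \frac{1}{4}} = \left(- \frac{41}{21}\right) \left(- \frac{1}{287}\right) - -856 = \frac{1}{147} + 856 = \frac{125833}{147}$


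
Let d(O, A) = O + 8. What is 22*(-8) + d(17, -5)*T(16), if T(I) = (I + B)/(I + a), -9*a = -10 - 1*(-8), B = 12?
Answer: -9698/73 ≈ -132.85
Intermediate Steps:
a = 2/9 (a = -(-10 - 1*(-8))/9 = -(-10 + 8)/9 = -⅑*(-2) = 2/9 ≈ 0.22222)
d(O, A) = 8 + O
T(I) = (12 + I)/(2/9 + I) (T(I) = (I + 12)/(I + 2/9) = (12 + I)/(2/9 + I))
22*(-8) + d(17, -5)*T(16) = 22*(-8) + (8 + 17)*(9*(12 + 16)/(2 + 9*16)) = -176 + 25*(9*28/(2 + 144)) = -176 + 25*(9*28/146) = -176 + 25*(9*(1/146)*28) = -176 + 25*(126/73) = -176 + 3150/73 = -9698/73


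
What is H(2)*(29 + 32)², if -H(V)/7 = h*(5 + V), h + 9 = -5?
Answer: 2552606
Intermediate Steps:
h = -14 (h = -9 - 5 = -14)
H(V) = 490 + 98*V (H(V) = -(-98)*(5 + V) = -7*(-70 - 14*V) = 490 + 98*V)
H(2)*(29 + 32)² = (490 + 98*2)*(29 + 32)² = (490 + 196)*61² = 686*3721 = 2552606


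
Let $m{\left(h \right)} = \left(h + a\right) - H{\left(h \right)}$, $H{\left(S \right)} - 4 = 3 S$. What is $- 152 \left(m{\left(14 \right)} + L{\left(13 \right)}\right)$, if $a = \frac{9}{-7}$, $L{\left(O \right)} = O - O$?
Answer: $\frac{35416}{7} \approx 5059.4$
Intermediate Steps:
$L{\left(O \right)} = 0$
$H{\left(S \right)} = 4 + 3 S$
$a = - \frac{9}{7}$ ($a = 9 \left(- \frac{1}{7}\right) = - \frac{9}{7} \approx -1.2857$)
$m{\left(h \right)} = - \frac{37}{7} - 2 h$ ($m{\left(h \right)} = \left(h - \frac{9}{7}\right) - \left(4 + 3 h\right) = \left(- \frac{9}{7} + h\right) - \left(4 + 3 h\right) = - \frac{37}{7} - 2 h$)
$- 152 \left(m{\left(14 \right)} + L{\left(13 \right)}\right) = - 152 \left(\left(- \frac{37}{7} - 28\right) + 0\right) = - 152 \left(- \frac{233}{7} + 0\right) = \left(-152\right) \left(- \frac{233}{7}\right) = \frac{35416}{7}$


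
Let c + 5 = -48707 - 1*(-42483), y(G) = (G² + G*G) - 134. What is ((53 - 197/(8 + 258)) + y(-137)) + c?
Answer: 8306451/266 ≈ 31227.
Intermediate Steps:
y(G) = -134 + 2*G² (y(G) = (G² + G²) - 134 = 2*G² - 134 = -134 + 2*G²)
c = -6229 (c = -5 + (-48707 - 1*(-42483)) = -5 + (-48707 + 42483) = -5 - 6224 = -6229)
((53 - 197/(8 + 258)) + y(-137)) + c = ((53 - 197/(8 + 258)) + (-134 + 2*(-137)²)) - 6229 = ((53 - 197/266) + (-134 + 2*18769)) - 6229 = ((53 + (1/266)*(-197)) + (-134 + 37538)) - 6229 = ((53 - 197/266) + 37404) - 6229 = (13901/266 + 37404) - 6229 = 9963365/266 - 6229 = 8306451/266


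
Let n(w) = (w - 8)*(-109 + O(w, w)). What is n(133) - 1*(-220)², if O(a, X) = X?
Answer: -45400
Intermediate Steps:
n(w) = (-109 + w)*(-8 + w) (n(w) = (w - 8)*(-109 + w) = (-8 + w)*(-109 + w) = (-109 + w)*(-8 + w))
n(133) - 1*(-220)² = (872 + 133² - 117*133) - 1*(-220)² = (872 + 17689 - 15561) - 1*48400 = 3000 - 48400 = -45400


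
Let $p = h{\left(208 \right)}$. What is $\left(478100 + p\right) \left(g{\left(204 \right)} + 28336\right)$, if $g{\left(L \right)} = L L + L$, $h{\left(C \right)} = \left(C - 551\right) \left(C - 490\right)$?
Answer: $40327492856$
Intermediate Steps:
$h{\left(C \right)} = \left(-551 + C\right) \left(-490 + C\right)$
$p = 96726$ ($p = 269990 + 208^{2} - 216528 = 269990 + 43264 - 216528 = 96726$)
$g{\left(L \right)} = L + L^{2}$ ($g{\left(L \right)} = L^{2} + L = L + L^{2}$)
$\left(478100 + p\right) \left(g{\left(204 \right)} + 28336\right) = \left(478100 + 96726\right) \left(204 \left(1 + 204\right) + 28336\right) = 574826 \left(204 \cdot 205 + 28336\right) = 574826 \left(41820 + 28336\right) = 574826 \cdot 70156 = 40327492856$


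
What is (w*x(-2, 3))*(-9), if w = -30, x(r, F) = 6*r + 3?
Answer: -2430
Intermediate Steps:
x(r, F) = 3 + 6*r
(w*x(-2, 3))*(-9) = -30*(3 + 6*(-2))*(-9) = -30*(3 - 12)*(-9) = -30*(-9)*(-9) = 270*(-9) = -2430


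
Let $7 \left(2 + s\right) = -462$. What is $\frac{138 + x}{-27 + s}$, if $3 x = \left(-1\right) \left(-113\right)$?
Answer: $- \frac{527}{285} \approx -1.8491$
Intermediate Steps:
$s = -68$ ($s = -2 + \frac{1}{7} \left(-462\right) = -2 - 66 = -68$)
$x = \frac{113}{3}$ ($x = \frac{\left(-1\right) \left(-113\right)}{3} = \frac{1}{3} \cdot 113 = \frac{113}{3} \approx 37.667$)
$\frac{138 + x}{-27 + s} = \frac{138 + \frac{113}{3}}{-27 - 68} = \frac{527}{3 \left(-95\right)} = \frac{527}{3} \left(- \frac{1}{95}\right) = - \frac{527}{285}$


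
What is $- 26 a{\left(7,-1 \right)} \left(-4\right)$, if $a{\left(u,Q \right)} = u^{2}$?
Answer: $5096$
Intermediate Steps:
$- 26 a{\left(7,-1 \right)} \left(-4\right) = - 26 \cdot 7^{2} \left(-4\right) = \left(-26\right) 49 \left(-4\right) = \left(-1274\right) \left(-4\right) = 5096$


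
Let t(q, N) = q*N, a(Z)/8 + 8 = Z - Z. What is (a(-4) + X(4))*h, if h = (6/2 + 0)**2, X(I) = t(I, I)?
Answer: -432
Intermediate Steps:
a(Z) = -64 (a(Z) = -64 + 8*(Z - Z) = -64 + 8*0 = -64 + 0 = -64)
t(q, N) = N*q
X(I) = I**2 (X(I) = I*I = I**2)
h = 9 (h = (6*(1/2) + 0)**2 = (3 + 0)**2 = 3**2 = 9)
(a(-4) + X(4))*h = (-64 + 4**2)*9 = (-64 + 16)*9 = -48*9 = -432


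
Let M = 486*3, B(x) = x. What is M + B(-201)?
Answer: 1257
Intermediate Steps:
M = 1458
M + B(-201) = 1458 - 201 = 1257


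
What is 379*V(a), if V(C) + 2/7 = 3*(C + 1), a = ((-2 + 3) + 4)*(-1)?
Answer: -32594/7 ≈ -4656.3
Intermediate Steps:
a = -5 (a = (1 + 4)*(-1) = 5*(-1) = -5)
V(C) = 19/7 + 3*C (V(C) = -2/7 + 3*(C + 1) = -2/7 + 3*(1 + C) = -2/7 + (3 + 3*C) = 19/7 + 3*C)
379*V(a) = 379*(19/7 + 3*(-5)) = 379*(19/7 - 15) = 379*(-86/7) = -32594/7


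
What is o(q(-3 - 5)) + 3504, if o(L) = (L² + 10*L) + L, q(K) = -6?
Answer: 3474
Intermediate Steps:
o(L) = L² + 11*L
o(q(-3 - 5)) + 3504 = -6*(11 - 6) + 3504 = -6*5 + 3504 = -30 + 3504 = 3474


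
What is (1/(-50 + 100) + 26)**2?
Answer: 1692601/2500 ≈ 677.04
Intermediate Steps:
(1/(-50 + 100) + 26)**2 = (1/50 + 26)**2 = (1301/50)**2 = 1692601/2500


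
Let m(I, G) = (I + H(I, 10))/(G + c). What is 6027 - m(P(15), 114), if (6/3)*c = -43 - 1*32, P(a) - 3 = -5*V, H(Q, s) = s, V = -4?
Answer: 307355/51 ≈ 6026.6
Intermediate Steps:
P(a) = 23 (P(a) = 3 - 5*(-4) = 3 + 20 = 23)
c = -75/2 (c = (-43 - 1*32)/2 = (-43 - 32)/2 = (1/2)*(-75) = -75/2 ≈ -37.500)
m(I, G) = (10 + I)/(-75/2 + G) (m(I, G) = (I + 10)/(G - 75/2) = (10 + I)/(-75/2 + G))
6027 - m(P(15), 114) = 6027 - 2*(10 + 23)/(-75 + 2*114) = 6027 - 2*33/(-75 + 228) = 6027 - 2*33/153 = 6027 - 1*22/51 = 6027 - 22/51 = 307355/51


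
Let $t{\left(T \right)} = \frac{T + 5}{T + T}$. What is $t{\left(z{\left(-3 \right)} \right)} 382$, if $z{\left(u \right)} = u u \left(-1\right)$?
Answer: $\frac{764}{9} \approx 84.889$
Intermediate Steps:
$z{\left(u \right)} = - u^{2}$ ($z{\left(u \right)} = u^{2} \left(-1\right) = - u^{2}$)
$t{\left(T \right)} = \frac{5 + T}{2 T}$
$t{\left(z{\left(-3 \right)} \right)} 382 = \frac{5 - \left(-3\right)^{2}}{2 \left(- \left(-3\right)^{2}\right)} 382 = \frac{5 - 9}{2 \left(\left(-1\right) 9\right)} 382 = \frac{5 - 9}{2 \left(-9\right)} 382 = \frac{1}{2} \left(- \frac{1}{9}\right) \left(-4\right) 382 = \frac{2}{9} \cdot 382 = \frac{764}{9}$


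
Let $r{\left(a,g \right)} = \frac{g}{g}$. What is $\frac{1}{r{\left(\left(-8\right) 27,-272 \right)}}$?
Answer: $1$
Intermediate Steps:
$r{\left(a,g \right)} = 1$
$\frac{1}{r{\left(\left(-8\right) 27,-272 \right)}} = 1^{-1} = 1$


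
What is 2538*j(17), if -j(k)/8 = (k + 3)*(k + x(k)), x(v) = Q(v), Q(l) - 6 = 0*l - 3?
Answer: -8121600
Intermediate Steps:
Q(l) = 3 (Q(l) = 6 + (0*l - 3) = 6 + (0 - 3) = 6 - 3 = 3)
x(v) = 3
j(k) = -8*(3 + k)² (j(k) = -8*(k + 3)*(k + 3) = -8*(3 + k)*(3 + k) = -8*(3 + k)²)
2538*j(17) = 2538*(-72 - 48*17 - 8*17²) = 2538*(-72 - 816 - 8*289) = 2538*(-72 - 816 - 2312) = 2538*(-3200) = -8121600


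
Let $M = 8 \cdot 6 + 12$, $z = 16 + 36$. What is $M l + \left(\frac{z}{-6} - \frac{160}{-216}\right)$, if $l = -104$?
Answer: $- \frac{168694}{27} \approx -6247.9$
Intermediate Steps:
$z = 52$
$M = 60$ ($M = 48 + 12 = 60$)
$M l + \left(\frac{z}{-6} - \frac{160}{-216}\right) = 60 \left(-104\right) + \left(\frac{52}{-6} - \frac{160}{-216}\right) = -6240 + \left(52 \left(- \frac{1}{6}\right) - - \frac{20}{27}\right) = -6240 + \left(- \frac{26}{3} + \frac{20}{27}\right) = -6240 - \frac{214}{27} = - \frac{168694}{27}$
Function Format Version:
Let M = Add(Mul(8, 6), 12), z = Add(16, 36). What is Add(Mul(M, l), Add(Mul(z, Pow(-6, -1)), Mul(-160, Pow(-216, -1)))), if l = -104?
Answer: Rational(-168694, 27) ≈ -6247.9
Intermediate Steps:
z = 52
M = 60 (M = Add(48, 12) = 60)
Add(Mul(M, l), Add(Mul(z, Pow(-6, -1)), Mul(-160, Pow(-216, -1)))) = Add(Mul(60, -104), Add(Mul(52, Pow(-6, -1)), Mul(-160, Pow(-216, -1)))) = Add(-6240, Add(Mul(52, Rational(-1, 6)), Mul(-160, Rational(-1, 216)))) = Add(-6240, Add(Rational(-26, 3), Rational(20, 27))) = Add(-6240, Rational(-214, 27)) = Rational(-168694, 27)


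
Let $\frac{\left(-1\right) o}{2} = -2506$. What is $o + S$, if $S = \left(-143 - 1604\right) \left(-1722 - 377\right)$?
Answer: $3671965$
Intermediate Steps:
$S = 3666953$ ($S = \left(-1747\right) \left(-2099\right) = 3666953$)
$o = 5012$ ($o = \left(-2\right) \left(-2506\right) = 5012$)
$o + S = 5012 + 3666953 = 3671965$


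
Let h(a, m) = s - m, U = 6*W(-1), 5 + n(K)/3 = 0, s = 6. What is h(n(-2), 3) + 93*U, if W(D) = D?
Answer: -555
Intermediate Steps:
n(K) = -15 (n(K) = -15 + 3*0 = -15 + 0 = -15)
U = -6 (U = 6*(-1) = -6)
h(a, m) = 6 - m
h(n(-2), 3) + 93*U = (6 - 1*3) + 93*(-6) = (6 - 3) - 558 = 3 - 558 = -555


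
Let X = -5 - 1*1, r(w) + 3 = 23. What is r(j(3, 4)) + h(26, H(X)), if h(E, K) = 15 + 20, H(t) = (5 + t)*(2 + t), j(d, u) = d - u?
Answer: 55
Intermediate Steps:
r(w) = 20 (r(w) = -3 + 23 = 20)
X = -6 (X = -5 - 1 = -6)
H(t) = (2 + t)*(5 + t)
h(E, K) = 35
r(j(3, 4)) + h(26, H(X)) = 20 + 35 = 55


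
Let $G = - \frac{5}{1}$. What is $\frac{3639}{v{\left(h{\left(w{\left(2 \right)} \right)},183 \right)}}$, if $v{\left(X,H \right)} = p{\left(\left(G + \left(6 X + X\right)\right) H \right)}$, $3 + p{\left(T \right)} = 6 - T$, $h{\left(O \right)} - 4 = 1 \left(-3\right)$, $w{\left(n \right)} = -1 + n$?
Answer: $- \frac{1213}{121} \approx -10.025$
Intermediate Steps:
$h{\left(O \right)} = 1$ ($h{\left(O \right)} = 4 + 1 \left(-3\right) = 4 - 3 = 1$)
$G = -5$ ($G = \left(-5\right) 1 = -5$)
$p{\left(T \right)} = 3 - T$ ($p{\left(T \right)} = -3 - \left(-6 + T\right) = 3 - T$)
$v{\left(X,H \right)} = 3 - H \left(-5 + 7 X\right)$ ($v{\left(X,H \right)} = 3 - \left(-5 + \left(6 X + X\right)\right) H = 3 - \left(-5 + 7 X\right) H = 3 - H \left(-5 + 7 X\right)$)
$\frac{3639}{v{\left(h{\left(w{\left(2 \right)} \right)},183 \right)}} = \frac{3639}{3 - 183 \left(-5 + 7 \cdot 1\right)} = \frac{3639}{3 - 183 \left(-5 + 7\right)} = \frac{3639}{3 - 183 \cdot 2} = \frac{3639}{3 - 366} = \frac{3639}{-363} = 3639 \left(- \frac{1}{363}\right) = - \frac{1213}{121}$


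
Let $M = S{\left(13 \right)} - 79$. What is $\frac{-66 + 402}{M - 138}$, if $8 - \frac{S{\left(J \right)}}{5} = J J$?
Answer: $- \frac{24}{73} \approx -0.32877$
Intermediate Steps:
$S{\left(J \right)} = 40 - 5 J^{2}$ ($S{\left(J \right)} = 40 - 5 J J = 40 - 5 J^{2}$)
$M = -884$ ($M = \left(40 - 5 \cdot 13^{2}\right) - 79 = \left(40 - 845\right) - 79 = -805 - 79 = -884$)
$\frac{-66 + 402}{M - 138} = \frac{-66 + 402}{-884 - 138} = \frac{336}{-884 - 138} = \frac{336}{-1022} = 336 \left(- \frac{1}{1022}\right) = - \frac{24}{73}$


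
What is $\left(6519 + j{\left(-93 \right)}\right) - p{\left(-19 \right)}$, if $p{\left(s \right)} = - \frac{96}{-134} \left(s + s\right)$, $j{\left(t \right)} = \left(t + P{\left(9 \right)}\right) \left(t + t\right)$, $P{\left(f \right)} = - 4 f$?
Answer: $\frac{2046195}{67} \approx 30540.0$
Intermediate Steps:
$j{\left(t \right)} = 2 t \left(-36 + t\right)$ ($j{\left(t \right)} = \left(t - 36\right) \left(t + t\right) = \left(t - 36\right) 2 t = \left(-36 + t\right) 2 t = 2 t \left(-36 + t\right)$)
$p{\left(s \right)} = \frac{96 s}{67}$ ($p{\left(s \right)} = \left(-96\right) \left(- \frac{1}{134}\right) 2 s = \frac{48 \cdot 2 s}{67} = \frac{96 s}{67}$)
$\left(6519 + j{\left(-93 \right)}\right) - p{\left(-19 \right)} = \left(6519 + 2 \left(-93\right) \left(-36 - 93\right)\right) - \frac{96}{67} \left(-19\right) = \left(6519 + 2 \left(-93\right) \left(-129\right)\right) - - \frac{1824}{67} = \left(6519 + 23994\right) + \frac{1824}{67} = 30513 + \frac{1824}{67} = \frac{2046195}{67}$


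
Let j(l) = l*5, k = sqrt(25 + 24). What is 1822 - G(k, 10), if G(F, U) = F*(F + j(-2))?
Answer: 1843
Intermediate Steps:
k = 7 (k = sqrt(49) = 7)
j(l) = 5*l
G(F, U) = F*(-10 + F) (G(F, U) = F*(F + 5*(-2)) = F*(F - 10) = F*(-10 + F))
1822 - G(k, 10) = 1822 - 7*(-10 + 7) = 1822 - 7*(-3) = 1822 - 1*(-21) = 1822 + 21 = 1843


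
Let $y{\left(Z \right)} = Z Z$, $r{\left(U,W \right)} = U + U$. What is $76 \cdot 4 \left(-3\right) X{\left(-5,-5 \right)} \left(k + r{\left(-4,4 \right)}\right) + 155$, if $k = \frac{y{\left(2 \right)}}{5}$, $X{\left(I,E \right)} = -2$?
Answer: $- \frac{64889}{5} \approx -12978.0$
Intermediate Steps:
$r{\left(U,W \right)} = 2 U$
$y{\left(Z \right)} = Z^{2}$
$k = \frac{4}{5}$ ($k = \frac{2^{2}}{5} = 4 \cdot \frac{1}{5} = \frac{4}{5} \approx 0.8$)
$76 \cdot 4 \left(-3\right) X{\left(-5,-5 \right)} \left(k + r{\left(-4,4 \right)}\right) + 155 = 76 \cdot 4 \left(-3\right) \left(- 2 \left(\frac{4}{5} + 2 \left(-4\right)\right)\right) + 155 = 76 \left(- 12 \left(- 2 \left(\frac{4}{5} - 8\right)\right)\right) + 155 = 76 \left(- 12 \left(\left(-2\right) \left(- \frac{36}{5}\right)\right)\right) + 155 = 76 \left(\left(-12\right) \frac{72}{5}\right) + 155 = 76 \left(- \frac{864}{5}\right) + 155 = - \frac{65664}{5} + 155 = - \frac{64889}{5}$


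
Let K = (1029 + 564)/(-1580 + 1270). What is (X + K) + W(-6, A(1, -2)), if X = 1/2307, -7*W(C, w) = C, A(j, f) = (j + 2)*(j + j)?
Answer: -21432167/5006190 ≈ -4.2811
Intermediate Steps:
A(j, f) = 2*j*(2 + j) (A(j, f) = (2 + j)*(2*j) = 2*j*(2 + j))
W(C, w) = -C/7
X = 1/2307 ≈ 0.00043346
K = -1593/310 (K = 1593/(-310) = 1593*(-1/310) = -1593/310 ≈ -5.1387)
(X + K) + W(-6, A(1, -2)) = (1/2307 - 1593/310) - ⅐*(-6) = -3674741/715170 + 6/7 = -21432167/5006190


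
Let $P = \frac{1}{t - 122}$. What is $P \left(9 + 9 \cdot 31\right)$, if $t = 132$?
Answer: $\frac{144}{5} \approx 28.8$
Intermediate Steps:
$P = \frac{1}{10}$ ($P = \frac{1}{132 - 122} = \frac{1}{10} \approx 0.1$)
$P \left(9 + 9 \cdot 31\right) = \frac{9 + 9 \cdot 31}{10} = \frac{9 + 279}{10} = \frac{1}{10} \cdot 288 = \frac{144}{5}$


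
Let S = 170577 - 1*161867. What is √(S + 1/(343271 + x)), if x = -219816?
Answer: √132750303611205/123455 ≈ 93.327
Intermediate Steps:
S = 8710 (S = 170577 - 161867 = 8710)
√(S + 1/(343271 + x)) = √(8710 + 1/(343271 - 219816)) = √(8710 + 1/123455) = √(1075293051/123455) = √132750303611205/123455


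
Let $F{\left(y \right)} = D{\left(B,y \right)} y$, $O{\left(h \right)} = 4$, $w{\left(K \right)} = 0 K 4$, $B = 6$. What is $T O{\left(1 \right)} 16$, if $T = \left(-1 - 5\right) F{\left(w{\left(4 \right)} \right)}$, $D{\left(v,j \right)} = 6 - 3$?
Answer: $0$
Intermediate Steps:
$w{\left(K \right)} = 0$ ($w{\left(K \right)} = 0 \cdot 4 = 0$)
$D{\left(v,j \right)} = 3$
$F{\left(y \right)} = 3 y$
$T = 0$ ($T = \left(-1 - 5\right) 3 \cdot 0 = \left(-6\right) 0 = 0$)
$T O{\left(1 \right)} 16 = 0 \cdot 4 \cdot 16 = 0 \cdot 16 = 0$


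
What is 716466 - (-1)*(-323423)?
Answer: 393043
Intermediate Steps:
716466 - (-1)*(-323423) = 716466 - 1*323423 = 716466 - 323423 = 393043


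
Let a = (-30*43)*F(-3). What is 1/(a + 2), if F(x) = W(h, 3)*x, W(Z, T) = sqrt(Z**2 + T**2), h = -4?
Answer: 1/19352 ≈ 5.1674e-5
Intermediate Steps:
W(Z, T) = sqrt(T**2 + Z**2)
F(x) = 5*x (F(x) = sqrt(3**2 + (-4)**2)*x = sqrt(9 + 16)*x = sqrt(25)*x = 5*x)
a = 19350 (a = (-30*43)*(5*(-3)) = -1290*(-15) = 19350)
1/(a + 2) = 1/(19350 + 2) = 1/19352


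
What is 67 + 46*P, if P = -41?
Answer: -1819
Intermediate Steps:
67 + 46*P = 67 + 46*(-41) = 67 - 1886 = -1819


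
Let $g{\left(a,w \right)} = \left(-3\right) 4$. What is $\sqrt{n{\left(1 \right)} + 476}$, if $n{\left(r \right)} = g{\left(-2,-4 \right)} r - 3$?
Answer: $\sqrt{461} \approx 21.471$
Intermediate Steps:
$g{\left(a,w \right)} = -12$
$n{\left(r \right)} = -3 - 12 r$ ($n{\left(r \right)} = - 12 r - 3 = -3 - 12 r$)
$\sqrt{n{\left(1 \right)} + 476} = \sqrt{\left(-3 - 12\right) + 476} = \sqrt{-15 + 476} = \sqrt{461}$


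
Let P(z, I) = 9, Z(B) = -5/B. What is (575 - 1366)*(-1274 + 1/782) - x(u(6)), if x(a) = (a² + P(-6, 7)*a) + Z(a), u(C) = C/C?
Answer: 788043287/782 ≈ 1.0077e+6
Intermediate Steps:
u(C) = 1
x(a) = a² - 5/a + 9*a (x(a) = (a² + 9*a) - 5/a = a² - 5/a + 9*a)
(575 - 1366)*(-1274 + 1/782) - x(u(6)) = (575 - 1366)*(-1274 + 1/782) - (-5 + 1²*(9 + 1))/1 = -791*(-1274 + 1/782) - (-5 + 1*10) = -791*(-996267/782) - (-5 + 10) = 788047197/782 - 5 = 788043287/782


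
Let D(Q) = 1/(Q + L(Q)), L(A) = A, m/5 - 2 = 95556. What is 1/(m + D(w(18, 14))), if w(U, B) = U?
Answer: 36/17200441 ≈ 2.0930e-6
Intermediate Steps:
m = 477790 (m = 10 + 5*95556 = 10 + 477780 = 477790)
D(Q) = 1/(2*Q) (D(Q) = 1/(Q + Q) = 1/(2*Q))
1/(m + D(w(18, 14))) = 1/(477790 + (½)/18) = 1/(477790 + (½)*(1/18)) = 1/(477790 + 1/36) = 1/(17200441/36) = 36/17200441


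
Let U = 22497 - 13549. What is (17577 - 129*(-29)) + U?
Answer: 30266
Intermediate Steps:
U = 8948
(17577 - 129*(-29)) + U = (17577 - 129*(-29)) + 8948 = (17577 - 1*(-3741)) + 8948 = (17577 + 3741) + 8948 = 21318 + 8948 = 30266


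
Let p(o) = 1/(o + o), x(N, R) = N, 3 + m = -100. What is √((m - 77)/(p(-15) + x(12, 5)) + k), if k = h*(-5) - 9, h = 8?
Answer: I*√8253769/359 ≈ 8.0026*I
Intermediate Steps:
m = -103 (m = -3 - 100 = -103)
p(o) = 1/(2*o)
k = -49 (k = 8*(-5) - 9 = -40 - 9 = -49)
√((m - 77)/(p(-15) + x(12, 5)) + k) = √((-103 - 77)/((½)/(-15) + 12) - 49) = √(-180/((½)*(-1/15) + 12) - 49) = √(-180/(-1/30 + 12) - 49) = √(-180/359/30 - 49) = √(-180*30/359 - 49) = √(-5400/359 - 49) = √(-22991/359) = I*√8253769/359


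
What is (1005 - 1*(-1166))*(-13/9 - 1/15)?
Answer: -147628/45 ≈ -3280.6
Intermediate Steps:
(1005 - 1*(-1166))*(-13/9 - 1/15) = (1005 + 1166)*(-13*⅑ - 1*1/15) = 2171*(-13/9 - 1/15) = 2171*(-68/45) = -147628/45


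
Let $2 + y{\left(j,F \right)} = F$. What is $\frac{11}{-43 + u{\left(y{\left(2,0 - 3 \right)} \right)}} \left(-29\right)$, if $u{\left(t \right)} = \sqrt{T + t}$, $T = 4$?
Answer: $\frac{13717}{1850} + \frac{319 i}{1850} \approx 7.4146 + 0.17243 i$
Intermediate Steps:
$y{\left(j,F \right)} = -2 + F$
$u{\left(t \right)} = \sqrt{4 + t}$
$\frac{11}{-43 + u{\left(y{\left(2,0 - 3 \right)} \right)}} \left(-29\right) = \frac{11}{-43 + \sqrt{4 + \left(-2 + \left(0 - 3\right)\right)}} \left(-29\right) = \frac{11}{-43 + \sqrt{4 - 5}} \left(-29\right) = \frac{11}{-43 + \sqrt{-1}} \left(-29\right) = \frac{11}{-43 + i} \left(-29\right) = 11 \frac{-43 - i}{1850} \left(-29\right) = \frac{11 \left(-43 - i\right)}{1850} \left(-29\right) = - \frac{319 \left(-43 - i\right)}{1850}$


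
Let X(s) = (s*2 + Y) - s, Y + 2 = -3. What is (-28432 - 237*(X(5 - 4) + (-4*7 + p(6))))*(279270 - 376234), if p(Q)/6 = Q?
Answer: 2848802320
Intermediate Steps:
Y = -5 (Y = -2 - 3 = -5)
p(Q) = 6*Q
X(s) = -5 + s (X(s) = (s*2 - 5) - s = (2*s - 5) - s = (-5 + 2*s) - s = -5 + s)
(-28432 - 237*(X(5 - 4) + (-4*7 + p(6))))*(279270 - 376234) = (-28432 - 237*((-5 + (5 - 4)) + (-4*7 + 6*6)))*(279270 - 376234) = (-28432 - 237*((-5 + 1) + (-28 + 36)))*(-96964) = (-28432 - 237*(-4 + 8))*(-96964) = (-28432 - 237*4)*(-96964) = (-28432 - 948)*(-96964) = -29380*(-96964) = 2848802320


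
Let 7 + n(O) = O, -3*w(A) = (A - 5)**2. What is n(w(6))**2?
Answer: 484/9 ≈ 53.778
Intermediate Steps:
w(A) = -(-5 + A)**2/3 (w(A) = -(A - 5)**2/3 = -(-5 + A)**2/3)
n(O) = -7 + O
n(w(6))**2 = (-7 - (-5 + 6)**2/3)**2 = (-7 - 1/3*1**2)**2 = (-7 - 1/3*1)**2 = (-7 - 1/3)**2 = (-22/3)**2 = 484/9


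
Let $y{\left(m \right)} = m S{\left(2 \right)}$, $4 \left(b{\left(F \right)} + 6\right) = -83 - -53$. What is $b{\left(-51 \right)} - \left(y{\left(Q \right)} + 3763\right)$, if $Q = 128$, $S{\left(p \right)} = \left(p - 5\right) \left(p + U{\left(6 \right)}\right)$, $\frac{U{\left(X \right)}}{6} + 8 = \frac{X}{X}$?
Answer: $- \frac{38273}{2} \approx -19137.0$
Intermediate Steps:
$U{\left(X \right)} = -42$ ($U{\left(X \right)} = -48 + 6 \frac{X}{X} = -48 + 6 \cdot 1 = -48 + 6 = -42$)
$b{\left(F \right)} = - \frac{27}{2}$ ($b{\left(F \right)} = -6 + \frac{-83 - -53}{4} = -6 + \frac{-83 + 53}{4} = -6 + \frac{1}{4} \left(-30\right) = -6 - \frac{15}{2} = - \frac{27}{2}$)
$S{\left(p \right)} = \left(-42 + p\right) \left(-5 + p\right)$ ($S{\left(p \right)} = \left(p - 5\right) \left(p - 42\right) = \left(-5 + p\right) \left(-42 + p\right) = \left(-42 + p\right) \left(-5 + p\right)$)
$y{\left(m \right)} = 120 m$ ($y{\left(m \right)} = m \left(210 + 2^{2} - 94\right) = m \left(210 + 4 - 94\right) = m 120 = 120 m$)
$b{\left(-51 \right)} - \left(y{\left(Q \right)} + 3763\right) = - \frac{27}{2} - \left(120 \cdot 128 + 3763\right) = - \frac{27}{2} - \left(15360 + 3763\right) = - \frac{27}{2} - 19123 = - \frac{38273}{2}$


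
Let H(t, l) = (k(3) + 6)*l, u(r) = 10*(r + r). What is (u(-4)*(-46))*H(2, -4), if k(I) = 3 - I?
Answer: -88320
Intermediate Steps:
u(r) = 20*r (u(r) = 10*(2*r) = 20*r)
H(t, l) = 6*l (H(t, l) = ((3 - 1*3) + 6)*l = ((3 - 3) + 6)*l = (0 + 6)*l = 6*l)
(u(-4)*(-46))*H(2, -4) = ((20*(-4))*(-46))*(6*(-4)) = -80*(-46)*(-24) = 3680*(-24) = -88320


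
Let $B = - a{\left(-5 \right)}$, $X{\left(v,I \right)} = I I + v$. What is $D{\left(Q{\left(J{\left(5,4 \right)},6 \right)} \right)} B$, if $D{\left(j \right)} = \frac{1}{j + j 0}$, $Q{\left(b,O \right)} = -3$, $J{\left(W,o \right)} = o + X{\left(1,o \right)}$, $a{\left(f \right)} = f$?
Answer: $- \frac{5}{3} \approx -1.6667$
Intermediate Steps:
$X{\left(v,I \right)} = v + I^{2}$ ($X{\left(v,I \right)} = I^{2} + v = v + I^{2}$)
$J{\left(W,o \right)} = 1 + o + o^{2}$ ($J{\left(W,o \right)} = o + \left(1 + o^{2}\right) = 1 + o + o^{2}$)
$B = 5$ ($B = \left(-1\right) \left(-5\right) = 5$)
$D{\left(j \right)} = \frac{1}{j}$ ($D{\left(j \right)} = \frac{1}{j + 0} = \frac{1}{j}$)
$D{\left(Q{\left(J{\left(5,4 \right)},6 \right)} \right)} B = \frac{1}{-3} \cdot 5 = \left(- \frac{1}{3}\right) 5 = - \frac{5}{3}$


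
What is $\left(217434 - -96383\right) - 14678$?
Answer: $299139$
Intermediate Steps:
$\left(217434 - -96383\right) - 14678 = \left(217434 + 96383\right) - 14678 = 313817 - 14678 = 299139$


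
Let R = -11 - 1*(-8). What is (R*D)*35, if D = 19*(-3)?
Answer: 5985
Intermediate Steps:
D = -57
R = -3 (R = -11 + 8 = -3)
(R*D)*35 = -3*(-57)*35 = 171*35 = 5985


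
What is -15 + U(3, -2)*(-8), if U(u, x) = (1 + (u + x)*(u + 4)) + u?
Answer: -103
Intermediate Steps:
U(u, x) = 1 + u + (4 + u)*(u + x) (U(u, x) = (1 + (u + x)*(4 + u)) + u = (1 + (4 + u)*(u + x)) + u = 1 + u + (4 + u)*(u + x))
-15 + U(3, -2)*(-8) = -15 + (1 + 3² + 4*(-2) + 5*3 + 3*(-2))*(-8) = -15 + (1 + 9 - 8 + 15 - 6)*(-8) = -15 + 11*(-8) = -15 - 88 = -103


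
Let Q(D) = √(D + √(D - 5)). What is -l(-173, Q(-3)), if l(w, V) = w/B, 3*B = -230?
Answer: -519/230 ≈ -2.2565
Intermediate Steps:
B = -230/3 (B = (⅓)*(-230) = -230/3 ≈ -76.667)
Q(D) = √(D + √(-5 + D))
l(w, V) = -3*w/230 (l(w, V) = w/(-230/3) = w*(-3/230) = -3*w/230)
-l(-173, Q(-3)) = -(-3)*(-173)/230 = -1*519/230 = -519/230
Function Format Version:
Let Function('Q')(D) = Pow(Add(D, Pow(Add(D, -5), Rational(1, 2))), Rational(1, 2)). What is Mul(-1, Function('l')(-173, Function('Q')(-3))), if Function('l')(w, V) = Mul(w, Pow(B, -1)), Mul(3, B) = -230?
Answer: Rational(-519, 230) ≈ -2.2565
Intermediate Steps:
B = Rational(-230, 3) (B = Mul(Rational(1, 3), -230) = Rational(-230, 3) ≈ -76.667)
Function('Q')(D) = Pow(Add(D, Pow(Add(-5, D), Rational(1, 2))), Rational(1, 2))
Function('l')(w, V) = Mul(Rational(-3, 230), w) (Function('l')(w, V) = Mul(w, Pow(Rational(-230, 3), -1)) = Mul(w, Rational(-3, 230)) = Mul(Rational(-3, 230), w))
Mul(-1, Function('l')(-173, Function('Q')(-3))) = Mul(-1, Mul(Rational(-3, 230), -173)) = Mul(-1, Rational(519, 230)) = Rational(-519, 230)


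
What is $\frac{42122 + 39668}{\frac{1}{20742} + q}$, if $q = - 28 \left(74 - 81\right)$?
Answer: $\frac{1696488180}{4065433} \approx 417.3$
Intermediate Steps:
$q = 196$ ($q = \left(-28\right) \left(-7\right) = 196$)
$\frac{42122 + 39668}{\frac{1}{20742} + q} = \frac{42122 + 39668}{\frac{1}{20742} + 196} = \frac{81790}{\frac{1}{20742} + 196} = \frac{81790}{\frac{4065433}{20742}} = 81790 \cdot \frac{20742}{4065433} = \frac{1696488180}{4065433}$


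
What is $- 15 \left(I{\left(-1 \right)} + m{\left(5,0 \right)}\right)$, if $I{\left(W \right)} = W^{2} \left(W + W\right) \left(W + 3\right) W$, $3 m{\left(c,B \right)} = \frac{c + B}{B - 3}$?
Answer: $- \frac{155}{3} \approx -51.667$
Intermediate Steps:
$m{\left(c,B \right)} = \frac{B + c}{3 \left(-3 + B\right)}$ ($m{\left(c,B \right)} = \frac{\left(c + B\right) \frac{1}{B - 3}}{3} = \frac{\left(B + c\right) \frac{1}{-3 + B}}{3} = \frac{\frac{1}{-3 + B} \left(B + c\right)}{3} = \frac{B + c}{3 \left(-3 + B\right)}$)
$I{\left(W \right)} = 2 W^{4} \left(3 + W\right)$ ($I{\left(W \right)} = W^{2} \cdot 2 W \left(3 + W\right) W = 2 W^{3} \left(3 + W\right) W = 2 W^{4} \left(3 + W\right)$)
$- 15 \left(I{\left(-1 \right)} + m{\left(5,0 \right)}\right) = - 15 \left(2 \left(-1\right)^{4} \left(3 - 1\right) + \frac{0 + 5}{3 \left(-3 + 0\right)}\right) = - 15 \left(2 \cdot 1 \cdot 2 + \frac{1}{3} \frac{1}{-3} \cdot 5\right) = - 15 \left(4 + \frac{1}{3} \left(- \frac{1}{3}\right) 5\right) = - 15 \left(4 - \frac{5}{9}\right) = \left(-15\right) \frac{31}{9} = - \frac{155}{3}$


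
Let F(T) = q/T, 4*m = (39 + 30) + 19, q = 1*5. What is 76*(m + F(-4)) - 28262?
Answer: -26685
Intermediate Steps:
q = 5
m = 22 (m = ((39 + 30) + 19)/4 = (69 + 19)/4 = (¼)*88 = 22)
F(T) = 5/T
76*(m + F(-4)) - 28262 = 76*(22 + 5/(-4)) - 28262 = 76*(22 + 5*(-¼)) - 28262 = 76*(22 - 5/4) - 28262 = 76*(83/4) - 28262 = 1577 - 28262 = -26685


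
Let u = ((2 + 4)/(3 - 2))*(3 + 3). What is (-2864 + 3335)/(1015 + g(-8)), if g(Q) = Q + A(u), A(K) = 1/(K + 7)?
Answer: 6751/14434 ≈ 0.46772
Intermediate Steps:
u = 36 (u = (6/1)*6 = (6*1)*6 = 6*6 = 36)
A(K) = 1/(7 + K)
g(Q) = 1/43 + Q (g(Q) = Q + 1/(7 + 36) = Q + 1/43 = 1/43 + Q)
(-2864 + 3335)/(1015 + g(-8)) = (-2864 + 3335)/(1015 + (1/43 - 8)) = 471/(1015 - 343/43) = 471/(43302/43) = 471*(43/43302) = 6751/14434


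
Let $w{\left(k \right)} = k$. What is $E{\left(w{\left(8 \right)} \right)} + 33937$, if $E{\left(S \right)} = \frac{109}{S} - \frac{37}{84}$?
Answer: $\frac{5703631}{168} \approx 33950.0$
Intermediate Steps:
$E{\left(S \right)} = - \frac{37}{84} + \frac{109}{S}$ ($E{\left(S \right)} = \frac{109}{S} - \frac{37}{84} = - \frac{37}{84} + \frac{109}{S}$)
$E{\left(w{\left(8 \right)} \right)} + 33937 = \left(- \frac{37}{84} + \frac{109}{8}\right) + 33937 = \frac{2215}{168} + 33937 = \frac{5703631}{168}$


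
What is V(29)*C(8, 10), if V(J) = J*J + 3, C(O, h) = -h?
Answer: -8440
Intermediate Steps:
V(J) = 3 + J² (V(J) = J² + 3 = 3 + J²)
V(29)*C(8, 10) = (3 + 29²)*(-1*10) = (3 + 841)*(-10) = 844*(-10) = -8440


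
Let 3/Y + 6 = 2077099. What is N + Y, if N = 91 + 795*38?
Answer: 62937994996/2077093 ≈ 30301.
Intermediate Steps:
Y = 3/2077093 (Y = 3/(-6 + 2077099) = 3/2077093 ≈ 1.4443e-6)
N = 30301 (N = 91 + 30210 = 30301)
N + Y = 30301 + 3/2077093 = 62937994996/2077093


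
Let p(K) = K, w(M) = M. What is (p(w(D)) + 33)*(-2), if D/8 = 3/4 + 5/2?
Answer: -118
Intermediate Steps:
D = 26 (D = 8*(3/4 + 5/2) = 8*(3*(¼) + 5*(½)) = 8*(¾ + 5/2) = 8*(13/4) = 26)
(p(w(D)) + 33)*(-2) = (26 + 33)*(-2) = 59*(-2) = -118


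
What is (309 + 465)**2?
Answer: 599076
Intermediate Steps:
(309 + 465)**2 = 774**2 = 599076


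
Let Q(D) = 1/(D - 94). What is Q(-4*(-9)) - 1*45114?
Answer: -2616613/58 ≈ -45114.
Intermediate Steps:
Q(D) = 1/(-94 + D)
Q(-4*(-9)) - 1*45114 = 1/(-94 - 4*(-9)) - 1*45114 = 1/(-94 + 36) - 45114 = 1/(-58) - 45114 = -1/58 - 45114 = -2616613/58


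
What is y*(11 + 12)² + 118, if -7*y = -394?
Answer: 209252/7 ≈ 29893.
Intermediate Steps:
y = 394/7 (y = -⅐*(-394) = 394/7 ≈ 56.286)
y*(11 + 12)² + 118 = 394*(11 + 12)²/7 + 118 = (394/7)*23² + 118 = (394/7)*529 + 118 = 208426/7 + 118 = 209252/7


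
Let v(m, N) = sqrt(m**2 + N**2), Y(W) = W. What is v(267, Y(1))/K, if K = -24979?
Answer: -sqrt(71290)/24979 ≈ -0.010689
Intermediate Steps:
v(m, N) = sqrt(N**2 + m**2)
v(267, Y(1))/K = sqrt(1**2 + 267**2)/(-24979) = sqrt(1 + 71289)*(-1/24979) = sqrt(71290)*(-1/24979) = -sqrt(71290)/24979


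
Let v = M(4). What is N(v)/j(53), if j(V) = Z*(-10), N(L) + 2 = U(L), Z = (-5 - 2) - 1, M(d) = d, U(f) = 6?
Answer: 1/20 ≈ 0.050000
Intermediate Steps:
Z = -8 (Z = -7 - 1 = -8)
v = 4
N(L) = 4 (N(L) = -2 + 6 = 4)
j(V) = 80 (j(V) = -8*(-10) = 80)
N(v)/j(53) = 4/80 = 4*(1/80) = 1/20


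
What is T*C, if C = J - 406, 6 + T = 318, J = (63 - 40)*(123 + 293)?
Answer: 2858544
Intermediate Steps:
J = 9568 (J = 23*416 = 9568)
T = 312 (T = -6 + 318 = 312)
C = 9162 (C = 9568 - 406 = 9162)
T*C = 312*9162 = 2858544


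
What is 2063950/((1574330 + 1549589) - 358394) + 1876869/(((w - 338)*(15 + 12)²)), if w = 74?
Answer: -3043370527/337931352 ≈ -9.0059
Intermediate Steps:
2063950/((1574330 + 1549589) - 358394) + 1876869/(((w - 338)*(15 + 12)²)) = 2063950/((1574330 + 1549589) - 358394) + 1876869/(((74 - 338)*(15 + 12)²)) = 2063950/(3123919 - 358394) + 1876869/((-264*27²)) = 2063950/2765525 + 1876869/((-264*729)) = 2063950*(1/2765525) + 1876869/(-192456) = 11794/15803 + 1876869*(-1/192456) = 11794/15803 - 208541/21384 = -3043370527/337931352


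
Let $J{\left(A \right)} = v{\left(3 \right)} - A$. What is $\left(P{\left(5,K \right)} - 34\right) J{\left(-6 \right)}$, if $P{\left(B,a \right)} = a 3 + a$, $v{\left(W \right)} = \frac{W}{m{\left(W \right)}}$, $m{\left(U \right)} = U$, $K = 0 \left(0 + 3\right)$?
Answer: $-238$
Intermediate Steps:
$K = 0$ ($K = 0 \cdot 3 = 0$)
$v{\left(W \right)} = 1$ ($v{\left(W \right)} = \frac{W}{W} = 1$)
$P{\left(B,a \right)} = 4 a$ ($P{\left(B,a \right)} = 3 a + a = 4 a$)
$J{\left(A \right)} = 1 - A$
$\left(P{\left(5,K \right)} - 34\right) J{\left(-6 \right)} = \left(4 \cdot 0 - 34\right) \left(1 - -6\right) = \left(0 - 34\right) \left(1 + 6\right) = \left(-34\right) 7 = -238$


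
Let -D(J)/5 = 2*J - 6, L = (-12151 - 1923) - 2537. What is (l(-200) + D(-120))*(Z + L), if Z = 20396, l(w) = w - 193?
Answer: 3168045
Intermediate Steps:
l(w) = -193 + w
L = -16611 (L = -14074 - 2537 = -16611)
D(J) = 30 - 10*J (D(J) = -5*(2*J - 6) = -5*(-6 + 2*J) = 30 - 10*J)
(l(-200) + D(-120))*(Z + L) = ((-193 - 200) + (30 - 10*(-120)))*(20396 - 16611) = (-393 + (30 + 1200))*3785 = (-393 + 1230)*3785 = 837*3785 = 3168045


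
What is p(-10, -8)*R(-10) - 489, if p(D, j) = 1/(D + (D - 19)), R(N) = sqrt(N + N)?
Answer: -489 - 2*I*sqrt(5)/39 ≈ -489.0 - 0.11467*I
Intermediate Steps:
R(N) = sqrt(2)*sqrt(N) (R(N) = sqrt(2*N) = sqrt(2)*sqrt(N))
p(D, j) = 1/(-19 + 2*D) (p(D, j) = 1/(D + (-19 + D)) = 1/(-19 + 2*D))
p(-10, -8)*R(-10) - 489 = (sqrt(2)*sqrt(-10))/(-19 + 2*(-10)) - 489 = (sqrt(2)*(I*sqrt(10)))/(-19 - 20) - 489 = (2*I*sqrt(5))/(-39) - 489 = -2*I*sqrt(5)/39 - 489 = -489 - 2*I*sqrt(5)/39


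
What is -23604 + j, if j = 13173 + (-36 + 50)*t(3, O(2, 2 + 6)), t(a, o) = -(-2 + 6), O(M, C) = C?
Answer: -10487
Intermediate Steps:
t(a, o) = -4 (t(a, o) = -1*4 = -4)
j = 13117 (j = 13173 + (-36 + 50)*(-4) = 13173 + 14*(-4) = 13173 - 56 = 13117)
-23604 + j = -23604 + 13117 = -10487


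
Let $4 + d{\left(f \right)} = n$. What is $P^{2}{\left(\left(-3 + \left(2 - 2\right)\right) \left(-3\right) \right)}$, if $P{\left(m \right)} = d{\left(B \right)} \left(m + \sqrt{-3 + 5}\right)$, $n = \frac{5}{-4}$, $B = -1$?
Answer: $\frac{36603}{16} + \frac{3969 \sqrt{2}}{8} \approx 2989.3$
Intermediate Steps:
$n = - \frac{5}{4}$ ($n = 5 \left(- \frac{1}{4}\right) = - \frac{5}{4} \approx -1.25$)
$d{\left(f \right)} = - \frac{21}{4}$ ($d{\left(f \right)} = -4 - \frac{5}{4} = - \frac{21}{4}$)
$P{\left(m \right)} = - \frac{21 m}{4} - \frac{21 \sqrt{2}}{4}$ ($P{\left(m \right)} = - \frac{21 \left(m + \sqrt{-3 + 5}\right)}{4} = - \frac{21 \left(m + \sqrt{2}\right)}{4} = - \frac{21 m}{4} - \frac{21 \sqrt{2}}{4}$)
$P^{2}{\left(\left(-3 + \left(2 - 2\right)\right) \left(-3\right) \right)} = \left(- \frac{21 \left(-3 + \left(2 - 2\right)\right) \left(-3\right)}{4} - \frac{21 \sqrt{2}}{4}\right)^{2} = \left(- \frac{21 \left(-3 + 0\right) \left(-3\right)}{4} - \frac{21 \sqrt{2}}{4}\right)^{2} = \left(- \frac{21 \left(\left(-3\right) \left(-3\right)\right)}{4} - \frac{21 \sqrt{2}}{4}\right)^{2} = \left(\left(- \frac{21}{4}\right) 9 - \frac{21 \sqrt{2}}{4}\right)^{2} = \left(- \frac{189}{4} - \frac{21 \sqrt{2}}{4}\right)^{2}$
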